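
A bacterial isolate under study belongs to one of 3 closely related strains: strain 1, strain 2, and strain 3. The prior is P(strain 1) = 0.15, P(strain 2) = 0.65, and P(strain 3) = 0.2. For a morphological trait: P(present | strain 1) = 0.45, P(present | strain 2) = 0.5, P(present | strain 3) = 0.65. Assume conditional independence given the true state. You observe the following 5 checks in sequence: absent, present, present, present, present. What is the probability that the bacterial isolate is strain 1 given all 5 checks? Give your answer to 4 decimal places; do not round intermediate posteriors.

0.0935

Apply Bayes' rule sequentially, carrying P(strain 1) forward.
After 'absent': normaliser = 0.55·0.1500 + 0.5·0.6500 + 0.35·0.2000; P(strain 1) ≈ 0.1728, P(strain 2) ≈ 0.6806, P(strain 3) ≈ 0.1466
After 'present': normaliser = 0.45·0.1728 + 0.5·0.6806 + 0.65·0.1466; P(strain 1) ≈ 0.1515, P(strain 2) ≈ 0.6629, P(strain 3) ≈ 0.1856
After 'present': normaliser = 0.45·0.1515 + 0.5·0.6629 + 0.65·0.1856; P(strain 1) ≈ 0.1310, P(strain 2) ≈ 0.6371, P(strain 3) ≈ 0.2319
After 'present': normaliser = 0.45·0.1310 + 0.5·0.6371 + 0.65·0.2319; P(strain 1) ≈ 0.1116, P(strain 2) ≈ 0.6030, P(strain 3) ≈ 0.2854
After 'present': normaliser = 0.45·0.1116 + 0.5·0.6030 + 0.65·0.2854; P(strain 1) ≈ 0.0935, P(strain 2) ≈ 0.5613, P(strain 3) ≈ 0.3453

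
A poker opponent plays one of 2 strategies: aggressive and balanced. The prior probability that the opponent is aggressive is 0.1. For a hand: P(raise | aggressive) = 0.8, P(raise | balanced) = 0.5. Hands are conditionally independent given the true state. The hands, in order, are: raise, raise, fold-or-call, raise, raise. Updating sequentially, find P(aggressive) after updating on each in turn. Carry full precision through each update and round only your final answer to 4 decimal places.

Each posterior becomes the prior for the next update.
After 'raise': P(aggressive) = 0.8·0.1000 / (0.8·0.1000 + 0.5·0.9000) ≈ 0.1509
After 'raise': P(aggressive) = 0.8·0.1509 / (0.8·0.1509 + 0.5·0.8491) ≈ 0.2215
After 'fold-or-call': P(aggressive) = 0.2·0.2215 / (0.2·0.2215 + 0.5·0.7785) ≈ 0.1022
After 'raise': P(aggressive) = 0.8·0.1022 / (0.8·0.1022 + 0.5·0.8978) ≈ 0.1540
After 'raise': P(aggressive) = 0.8·0.1540 / (0.8·0.1540 + 0.5·0.8460) ≈ 0.2256

0.2256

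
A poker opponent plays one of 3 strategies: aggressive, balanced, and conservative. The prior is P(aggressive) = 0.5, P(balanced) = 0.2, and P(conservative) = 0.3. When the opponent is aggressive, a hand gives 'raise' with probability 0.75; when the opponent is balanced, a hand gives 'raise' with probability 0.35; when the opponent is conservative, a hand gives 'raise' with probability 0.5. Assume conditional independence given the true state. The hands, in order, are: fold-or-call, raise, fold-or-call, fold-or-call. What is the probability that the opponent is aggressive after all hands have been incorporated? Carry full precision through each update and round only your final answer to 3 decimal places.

Each posterior becomes the prior for the next update.
After 'fold-or-call': normaliser = 0.25·0.5000 + 0.65·0.2000 + 0.5·0.3000; P(aggressive) ≈ 0.3086, P(balanced) ≈ 0.3210, P(conservative) ≈ 0.3704
After 'raise': normaliser = 0.75·0.3086 + 0.35·0.3210 + 0.5·0.3704; P(aggressive) ≈ 0.4376, P(balanced) ≈ 0.2124, P(conservative) ≈ 0.3501
After 'fold-or-call': normaliser = 0.25·0.4376 + 0.65·0.2124 + 0.5·0.3501; P(aggressive) ≈ 0.2589, P(balanced) ≈ 0.3268, P(conservative) ≈ 0.4143
After 'fold-or-call': normaliser = 0.25·0.2589 + 0.65·0.3268 + 0.5·0.4143; P(aggressive) ≈ 0.1337, P(balanced) ≈ 0.4386, P(conservative) ≈ 0.4278

0.134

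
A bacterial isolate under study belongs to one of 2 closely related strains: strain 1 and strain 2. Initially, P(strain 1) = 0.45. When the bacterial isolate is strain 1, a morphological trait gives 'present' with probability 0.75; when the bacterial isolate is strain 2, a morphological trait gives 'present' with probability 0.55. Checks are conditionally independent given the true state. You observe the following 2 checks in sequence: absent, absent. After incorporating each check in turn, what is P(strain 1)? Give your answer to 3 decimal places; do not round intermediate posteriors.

0.202

Apply Bayes' rule sequentially, carrying P(strain 1) forward.
After 'absent': P(strain 1) = 0.25·0.4500 / (0.25·0.4500 + 0.45·0.5500) ≈ 0.3125
After 'absent': P(strain 1) = 0.25·0.3125 / (0.25·0.3125 + 0.45·0.6875) ≈ 0.2016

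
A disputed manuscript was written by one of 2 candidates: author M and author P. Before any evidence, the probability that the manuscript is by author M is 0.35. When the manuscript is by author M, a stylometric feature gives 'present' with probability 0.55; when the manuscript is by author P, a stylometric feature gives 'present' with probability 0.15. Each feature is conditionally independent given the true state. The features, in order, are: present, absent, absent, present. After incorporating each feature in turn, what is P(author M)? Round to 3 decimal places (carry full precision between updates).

0.670

After 'present': P(author M) = 0.55·0.3500 / (0.55·0.3500 + 0.15·0.6500) ≈ 0.6638
After 'absent': P(author M) = 0.45·0.6638 / (0.45·0.6638 + 0.85·0.3362) ≈ 0.5111
After 'absent': P(author M) = 0.45·0.5111 / (0.45·0.5111 + 0.85·0.4889) ≈ 0.3562
After 'present': P(author M) = 0.55·0.3562 / (0.55·0.3562 + 0.15·0.6438) ≈ 0.6699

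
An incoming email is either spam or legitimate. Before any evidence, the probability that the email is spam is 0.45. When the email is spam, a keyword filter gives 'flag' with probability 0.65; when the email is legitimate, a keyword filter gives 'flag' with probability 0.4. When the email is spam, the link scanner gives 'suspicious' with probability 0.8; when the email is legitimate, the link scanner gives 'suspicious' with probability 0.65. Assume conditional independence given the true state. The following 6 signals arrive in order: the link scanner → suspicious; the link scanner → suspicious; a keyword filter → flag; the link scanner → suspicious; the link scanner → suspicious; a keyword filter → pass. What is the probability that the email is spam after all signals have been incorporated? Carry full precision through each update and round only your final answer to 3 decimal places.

After the link scanner='suspicious': P(spam) = 0.8·0.4500 / (0.8·0.4500 + 0.65·0.5500) ≈ 0.5017
After the link scanner='suspicious': P(spam) = 0.8·0.5017 / (0.8·0.5017 + 0.65·0.4983) ≈ 0.5534
After a keyword filter='flag': P(spam) = 0.65·0.5534 / (0.65·0.5534 + 0.4·0.4466) ≈ 0.6682
After the link scanner='suspicious': P(spam) = 0.8·0.6682 / (0.8·0.6682 + 0.65·0.3318) ≈ 0.7125
After the link scanner='suspicious': P(spam) = 0.8·0.7125 / (0.8·0.7125 + 0.65·0.2875) ≈ 0.7531
After a keyword filter='pass': P(spam) = 0.35·0.7531 / (0.35·0.7531 + 0.6·0.2469) ≈ 0.6402

0.640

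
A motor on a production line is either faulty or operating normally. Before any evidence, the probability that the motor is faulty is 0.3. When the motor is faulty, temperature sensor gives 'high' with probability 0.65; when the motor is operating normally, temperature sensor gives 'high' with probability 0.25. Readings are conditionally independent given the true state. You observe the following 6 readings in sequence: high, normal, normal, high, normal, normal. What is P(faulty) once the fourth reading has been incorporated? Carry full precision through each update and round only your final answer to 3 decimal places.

After 'high': P(faulty) = 0.65·0.3000 / (0.65·0.3000 + 0.25·0.7000) ≈ 0.5270
After 'normal': P(faulty) = 0.35·0.5270 / (0.35·0.5270 + 0.75·0.4730) ≈ 0.3421
After 'normal': P(faulty) = 0.35·0.3421 / (0.35·0.3421 + 0.75·0.6579) ≈ 0.1953
After 'high': P(faulty) = 0.65·0.1953 / (0.65·0.1953 + 0.25·0.8047) ≈ 0.3869

0.387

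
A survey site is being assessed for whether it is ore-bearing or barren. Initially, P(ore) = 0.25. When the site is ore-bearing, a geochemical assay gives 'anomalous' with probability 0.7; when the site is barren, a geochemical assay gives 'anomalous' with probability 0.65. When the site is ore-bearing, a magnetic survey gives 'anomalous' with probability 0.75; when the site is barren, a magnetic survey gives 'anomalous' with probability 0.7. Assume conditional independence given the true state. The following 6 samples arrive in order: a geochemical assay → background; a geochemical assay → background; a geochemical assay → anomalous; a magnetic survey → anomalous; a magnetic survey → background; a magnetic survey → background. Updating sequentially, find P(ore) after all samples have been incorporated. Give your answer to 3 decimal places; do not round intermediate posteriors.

0.164

Apply Bayes' rule sequentially, carrying P(ore) forward.
After a geochemical assay='background': P(ore) = 0.3·0.2500 / (0.3·0.2500 + 0.35·0.7500) ≈ 0.2222
After a geochemical assay='background': P(ore) = 0.3·0.2222 / (0.3·0.2222 + 0.35·0.7778) ≈ 0.1967
After a geochemical assay='anomalous': P(ore) = 0.7·0.1967 / (0.7·0.1967 + 0.65·0.8033) ≈ 0.2087
After a magnetic survey='anomalous': P(ore) = 0.75·0.2087 / (0.75·0.2087 + 0.7·0.7913) ≈ 0.2203
After a magnetic survey='background': P(ore) = 0.25·0.2203 / (0.25·0.2203 + 0.3·0.7797) ≈ 0.1906
After a magnetic survey='background': P(ore) = 0.25·0.1906 / (0.25·0.1906 + 0.3·0.8094) ≈ 0.1640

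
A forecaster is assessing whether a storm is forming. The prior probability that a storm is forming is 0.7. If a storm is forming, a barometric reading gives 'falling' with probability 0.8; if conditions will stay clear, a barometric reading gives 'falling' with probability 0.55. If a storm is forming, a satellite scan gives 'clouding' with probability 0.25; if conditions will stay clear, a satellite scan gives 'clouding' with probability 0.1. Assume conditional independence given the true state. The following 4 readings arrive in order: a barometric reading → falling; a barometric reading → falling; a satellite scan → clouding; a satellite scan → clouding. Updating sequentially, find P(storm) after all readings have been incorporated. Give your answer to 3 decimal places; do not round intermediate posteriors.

After a barometric reading='falling': P(storm) = 0.8·0.7000 / (0.8·0.7000 + 0.55·0.3000) ≈ 0.7724
After a barometric reading='falling': P(storm) = 0.8·0.7724 / (0.8·0.7724 + 0.55·0.2276) ≈ 0.8316
After a satellite scan='clouding': P(storm) = 0.25·0.8316 / (0.25·0.8316 + 0.1·0.1684) ≈ 0.9250
After a satellite scan='clouding': P(storm) = 0.25·0.9250 / (0.25·0.9250 + 0.1·0.0750) ≈ 0.9686

0.969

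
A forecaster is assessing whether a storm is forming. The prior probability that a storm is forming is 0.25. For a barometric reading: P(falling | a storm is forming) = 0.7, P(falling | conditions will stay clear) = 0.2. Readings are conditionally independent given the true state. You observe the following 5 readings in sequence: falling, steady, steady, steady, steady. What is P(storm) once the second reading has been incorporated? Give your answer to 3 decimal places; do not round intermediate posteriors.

0.304

After 'falling': P(storm) = 0.7·0.2500 / (0.7·0.2500 + 0.2·0.7500) ≈ 0.5385
After 'steady': P(storm) = 0.3·0.5385 / (0.3·0.5385 + 0.8·0.4615) ≈ 0.3043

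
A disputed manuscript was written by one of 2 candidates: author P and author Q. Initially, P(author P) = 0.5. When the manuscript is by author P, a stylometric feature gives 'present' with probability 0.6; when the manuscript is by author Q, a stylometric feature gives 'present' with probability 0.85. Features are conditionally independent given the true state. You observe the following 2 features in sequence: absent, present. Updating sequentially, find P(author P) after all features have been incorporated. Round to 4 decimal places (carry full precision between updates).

After 'absent': P(author P) = 0.4·0.5000 / (0.4·0.5000 + 0.15·0.5000) ≈ 0.7273
After 'present': P(author P) = 0.6·0.7273 / (0.6·0.7273 + 0.85·0.2727) ≈ 0.6531

0.6531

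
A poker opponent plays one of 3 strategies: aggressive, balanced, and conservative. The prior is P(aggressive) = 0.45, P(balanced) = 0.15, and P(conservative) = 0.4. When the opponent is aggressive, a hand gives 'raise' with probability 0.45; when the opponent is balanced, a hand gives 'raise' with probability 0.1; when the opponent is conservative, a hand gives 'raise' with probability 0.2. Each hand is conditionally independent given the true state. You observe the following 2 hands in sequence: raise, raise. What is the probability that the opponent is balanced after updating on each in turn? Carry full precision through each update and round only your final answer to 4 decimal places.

0.0138

After 'raise': normaliser = 0.45·0.4500 + 0.1·0.1500 + 0.2·0.4000; P(aggressive) ≈ 0.6807, P(balanced) ≈ 0.0504, P(conservative) ≈ 0.2689
After 'raise': normaliser = 0.45·0.6807 + 0.1·0.0504 + 0.2·0.2689; P(aggressive) ≈ 0.8389, P(balanced) ≈ 0.0138, P(conservative) ≈ 0.1473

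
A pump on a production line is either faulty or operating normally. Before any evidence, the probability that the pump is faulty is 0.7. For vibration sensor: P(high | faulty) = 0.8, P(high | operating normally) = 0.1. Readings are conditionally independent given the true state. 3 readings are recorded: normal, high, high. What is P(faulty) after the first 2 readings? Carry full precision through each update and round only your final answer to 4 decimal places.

0.8058

After 'normal': P(faulty) = 0.2·0.7000 / (0.2·0.7000 + 0.9·0.3000) ≈ 0.3415
After 'high': P(faulty) = 0.8·0.3415 / (0.8·0.3415 + 0.1·0.6585) ≈ 0.8058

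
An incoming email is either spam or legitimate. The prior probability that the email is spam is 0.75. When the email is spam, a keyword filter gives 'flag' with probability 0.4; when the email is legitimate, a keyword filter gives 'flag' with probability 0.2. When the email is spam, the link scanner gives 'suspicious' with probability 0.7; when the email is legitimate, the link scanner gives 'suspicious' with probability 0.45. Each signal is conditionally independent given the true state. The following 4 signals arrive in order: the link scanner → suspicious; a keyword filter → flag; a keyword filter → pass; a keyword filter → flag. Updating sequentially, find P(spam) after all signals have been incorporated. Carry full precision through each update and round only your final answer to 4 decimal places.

Apply Bayes' rule sequentially, carrying P(spam) forward.
After the link scanner='suspicious': P(spam) = 0.7·0.7500 / (0.7·0.7500 + 0.45·0.2500) ≈ 0.8235
After a keyword filter='flag': P(spam) = 0.4·0.8235 / (0.4·0.8235 + 0.2·0.1765) ≈ 0.9032
After a keyword filter='pass': P(spam) = 0.6·0.9032 / (0.6·0.9032 + 0.8·0.0968) ≈ 0.8750
After a keyword filter='flag': P(spam) = 0.4·0.8750 / (0.4·0.8750 + 0.2·0.1250) ≈ 0.9333

0.9333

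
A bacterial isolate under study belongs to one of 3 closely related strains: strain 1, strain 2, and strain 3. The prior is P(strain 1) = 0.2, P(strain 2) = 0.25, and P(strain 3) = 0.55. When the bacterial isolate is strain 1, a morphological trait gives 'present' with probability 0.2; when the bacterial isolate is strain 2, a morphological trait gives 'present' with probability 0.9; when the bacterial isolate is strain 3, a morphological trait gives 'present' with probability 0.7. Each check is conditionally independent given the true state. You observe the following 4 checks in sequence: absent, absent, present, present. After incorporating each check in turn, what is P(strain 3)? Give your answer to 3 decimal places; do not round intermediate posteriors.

After 'absent': normaliser = 0.8·0.2000 + 0.1·0.2500 + 0.3·0.5500; P(strain 1) ≈ 0.4571, P(strain 2) ≈ 0.0714, P(strain 3) ≈ 0.4714
After 'absent': normaliser = 0.8·0.4571 + 0.1·0.0714 + 0.3·0.4714; P(strain 1) ≈ 0.7111, P(strain 2) ≈ 0.0139, P(strain 3) ≈ 0.2750
After 'present': normaliser = 0.2·0.7111 + 0.9·0.0139 + 0.7·0.2750; P(strain 1) ≈ 0.4096, P(strain 2) ≈ 0.0360, P(strain 3) ≈ 0.5544
After 'present': normaliser = 0.2·0.4096 + 0.9·0.0360 + 0.7·0.5544; P(strain 1) ≈ 0.1631, P(strain 2) ≈ 0.0645, P(strain 3) ≈ 0.7725

0.772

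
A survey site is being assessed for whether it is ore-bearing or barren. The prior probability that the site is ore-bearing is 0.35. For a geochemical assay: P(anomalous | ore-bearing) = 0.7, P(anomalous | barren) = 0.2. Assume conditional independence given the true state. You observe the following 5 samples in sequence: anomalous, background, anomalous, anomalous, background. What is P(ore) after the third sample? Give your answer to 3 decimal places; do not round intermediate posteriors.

0.712

After 'anomalous': P(ore) = 0.7·0.3500 / (0.7·0.3500 + 0.2·0.6500) ≈ 0.6533
After 'background': P(ore) = 0.3·0.6533 / (0.3·0.6533 + 0.8·0.3467) ≈ 0.4141
After 'anomalous': P(ore) = 0.7·0.4141 / (0.7·0.4141 + 0.2·0.5859) ≈ 0.7121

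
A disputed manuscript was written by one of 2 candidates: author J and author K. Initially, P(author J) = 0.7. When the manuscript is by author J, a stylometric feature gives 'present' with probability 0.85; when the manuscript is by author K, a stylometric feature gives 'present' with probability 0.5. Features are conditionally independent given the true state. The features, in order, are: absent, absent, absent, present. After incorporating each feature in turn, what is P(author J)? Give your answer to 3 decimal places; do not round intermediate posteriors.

0.097

After 'absent': P(author J) = 0.15·0.7000 / (0.15·0.7000 + 0.5·0.3000) ≈ 0.4118
After 'absent': P(author J) = 0.15·0.4118 / (0.15·0.4118 + 0.5·0.5882) ≈ 0.1736
After 'absent': P(author J) = 0.15·0.1736 / (0.15·0.1736 + 0.5·0.8264) ≈ 0.0593
After 'present': P(author J) = 0.85·0.0593 / (0.85·0.0593 + 0.5·0.9407) ≈ 0.0967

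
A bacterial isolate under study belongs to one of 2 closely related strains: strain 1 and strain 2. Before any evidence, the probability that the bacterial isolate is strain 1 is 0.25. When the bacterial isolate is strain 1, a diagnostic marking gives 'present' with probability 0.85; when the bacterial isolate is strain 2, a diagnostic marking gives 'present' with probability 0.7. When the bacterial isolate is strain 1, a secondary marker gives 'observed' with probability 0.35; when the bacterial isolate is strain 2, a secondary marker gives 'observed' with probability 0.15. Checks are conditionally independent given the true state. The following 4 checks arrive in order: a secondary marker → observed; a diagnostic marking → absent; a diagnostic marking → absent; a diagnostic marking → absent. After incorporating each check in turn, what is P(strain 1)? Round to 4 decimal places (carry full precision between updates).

After a secondary marker='observed': P(strain 1) = 0.35·0.2500 / (0.35·0.2500 + 0.15·0.7500) ≈ 0.4375
After a diagnostic marking='absent': P(strain 1) = 0.15·0.4375 / (0.15·0.4375 + 0.3·0.5625) ≈ 0.2800
After a diagnostic marking='absent': P(strain 1) = 0.15·0.2800 / (0.15·0.2800 + 0.3·0.7200) ≈ 0.1628
After a diagnostic marking='absent': P(strain 1) = 0.15·0.1628 / (0.15·0.1628 + 0.3·0.8372) ≈ 0.0886

0.0886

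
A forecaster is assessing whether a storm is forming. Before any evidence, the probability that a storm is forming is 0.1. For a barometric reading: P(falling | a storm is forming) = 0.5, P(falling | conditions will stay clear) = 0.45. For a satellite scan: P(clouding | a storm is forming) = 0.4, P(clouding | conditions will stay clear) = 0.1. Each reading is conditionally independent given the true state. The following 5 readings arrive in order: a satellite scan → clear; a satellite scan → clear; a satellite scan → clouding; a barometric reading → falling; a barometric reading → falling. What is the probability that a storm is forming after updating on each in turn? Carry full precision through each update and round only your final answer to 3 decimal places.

0.196

After a satellite scan='clear': P(storm) = 0.6·0.1000 / (0.6·0.1000 + 0.9·0.9000) ≈ 0.0690
After a satellite scan='clear': P(storm) = 0.6·0.0690 / (0.6·0.0690 + 0.9·0.9310) ≈ 0.0471
After a satellite scan='clouding': P(storm) = 0.4·0.0471 / (0.4·0.0471 + 0.1·0.9529) ≈ 0.1649
After a barometric reading='falling': P(storm) = 0.5·0.1649 / (0.5·0.1649 + 0.45·0.8351) ≈ 0.1800
After a barometric reading='falling': P(storm) = 0.5·0.1800 / (0.5·0.1800 + 0.45·0.8200) ≈ 0.1961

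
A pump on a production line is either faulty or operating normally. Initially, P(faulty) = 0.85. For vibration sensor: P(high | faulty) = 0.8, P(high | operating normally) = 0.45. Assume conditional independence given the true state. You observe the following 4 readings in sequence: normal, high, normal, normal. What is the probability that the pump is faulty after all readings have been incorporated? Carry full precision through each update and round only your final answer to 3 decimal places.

Each posterior becomes the prior for the next update.
After 'normal': P(faulty) = 0.2·0.8500 / (0.2·0.8500 + 0.55·0.1500) ≈ 0.6733
After 'high': P(faulty) = 0.8·0.6733 / (0.8·0.6733 + 0.45·0.3267) ≈ 0.7856
After 'normal': P(faulty) = 0.2·0.7856 / (0.2·0.7856 + 0.55·0.2144) ≈ 0.5712
After 'normal': P(faulty) = 0.2·0.5712 / (0.2·0.5712 + 0.55·0.4288) ≈ 0.3263

0.326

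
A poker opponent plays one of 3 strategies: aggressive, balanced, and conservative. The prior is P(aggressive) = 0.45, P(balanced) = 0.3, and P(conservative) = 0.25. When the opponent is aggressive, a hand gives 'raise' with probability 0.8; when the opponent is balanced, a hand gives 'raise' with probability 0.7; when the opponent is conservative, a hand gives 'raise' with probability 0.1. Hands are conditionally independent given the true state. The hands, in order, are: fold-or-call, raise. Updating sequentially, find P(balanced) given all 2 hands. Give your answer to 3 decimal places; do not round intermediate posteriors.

Apply Bayes' rule sequentially, carrying P(balanced) forward.
After 'fold-or-call': normaliser = 0.2·0.4500 + 0.3·0.3000 + 0.9·0.2500; P(aggressive) ≈ 0.2222, P(balanced) ≈ 0.2222, P(conservative) ≈ 0.5556
After 'raise': normaliser = 0.8·0.2222 + 0.7·0.2222 + 0.1·0.5556; P(aggressive) ≈ 0.4571, P(balanced) ≈ 0.4000, P(conservative) ≈ 0.1429

0.400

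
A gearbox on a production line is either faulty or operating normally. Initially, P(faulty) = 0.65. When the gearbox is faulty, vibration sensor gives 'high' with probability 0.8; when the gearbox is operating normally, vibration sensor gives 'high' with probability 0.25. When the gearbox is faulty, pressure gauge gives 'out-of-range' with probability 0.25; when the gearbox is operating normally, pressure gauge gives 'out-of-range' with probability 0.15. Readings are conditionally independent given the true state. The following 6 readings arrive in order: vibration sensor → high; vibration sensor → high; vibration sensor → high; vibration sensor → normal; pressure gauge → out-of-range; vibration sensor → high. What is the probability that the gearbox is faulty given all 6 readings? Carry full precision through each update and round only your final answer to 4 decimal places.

0.9886

Apply Bayes' rule sequentially, carrying P(faulty) forward.
After vibration sensor='high': P(faulty) = 0.8·0.6500 / (0.8·0.6500 + 0.25·0.3500) ≈ 0.8560
After vibration sensor='high': P(faulty) = 0.8·0.8560 / (0.8·0.8560 + 0.25·0.1440) ≈ 0.9500
After vibration sensor='high': P(faulty) = 0.8·0.9500 / (0.8·0.9500 + 0.25·0.0500) ≈ 0.9838
After vibration sensor='normal': P(faulty) = 0.2·0.9838 / (0.2·0.9838 + 0.75·0.0162) ≈ 0.9420
After pressure gauge='out-of-range': P(faulty) = 0.25·0.9420 / (0.25·0.9420 + 0.15·0.0580) ≈ 0.9643
After vibration sensor='high': P(faulty) = 0.8·0.9643 / (0.8·0.9643 + 0.25·0.0357) ≈ 0.9886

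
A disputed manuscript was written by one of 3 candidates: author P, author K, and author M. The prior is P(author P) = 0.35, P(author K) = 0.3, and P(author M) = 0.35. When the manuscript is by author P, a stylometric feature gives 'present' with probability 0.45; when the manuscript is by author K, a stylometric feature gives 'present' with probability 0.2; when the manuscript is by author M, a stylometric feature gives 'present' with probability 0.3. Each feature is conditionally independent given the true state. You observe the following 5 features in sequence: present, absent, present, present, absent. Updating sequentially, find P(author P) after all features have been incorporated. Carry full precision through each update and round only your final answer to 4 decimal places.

0.6101

Each posterior becomes the prior for the next update.
After 'present': normaliser = 0.45·0.3500 + 0.2·0.3000 + 0.3·0.3500; P(author P) ≈ 0.4884, P(author K) ≈ 0.1860, P(author M) ≈ 0.3256
After 'absent': normaliser = 0.55·0.4884 + 0.8·0.1860 + 0.7·0.3256; P(author P) ≈ 0.4162, P(author K) ≈ 0.2306, P(author M) ≈ 0.3532
After 'present': normaliser = 0.45·0.4162 + 0.2·0.2306 + 0.3·0.3532; P(author P) ≈ 0.5519, P(author K) ≈ 0.1359, P(author M) ≈ 0.3122
After 'present': normaliser = 0.45·0.5519 + 0.2·0.1359 + 0.3·0.3122; P(author P) ≈ 0.6727, P(author K) ≈ 0.0736, P(author M) ≈ 0.2537
After 'absent': normaliser = 0.55·0.6727 + 0.8·0.0736 + 0.7·0.2537; P(author P) ≈ 0.6101, P(author K) ≈ 0.0971, P(author M) ≈ 0.2928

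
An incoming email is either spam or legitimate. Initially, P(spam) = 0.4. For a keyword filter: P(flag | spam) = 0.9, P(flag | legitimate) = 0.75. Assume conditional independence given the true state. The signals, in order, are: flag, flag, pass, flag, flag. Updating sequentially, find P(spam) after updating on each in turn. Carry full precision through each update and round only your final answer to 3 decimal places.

After 'flag': P(spam) = 0.9·0.4000 / (0.9·0.4000 + 0.75·0.6000) ≈ 0.4444
After 'flag': P(spam) = 0.9·0.4444 / (0.9·0.4444 + 0.75·0.5556) ≈ 0.4898
After 'pass': P(spam) = 0.1·0.4898 / (0.1·0.4898 + 0.25·0.5102) ≈ 0.2775
After 'flag': P(spam) = 0.9·0.2775 / (0.9·0.2775 + 0.75·0.7225) ≈ 0.3154
After 'flag': P(spam) = 0.9·0.3154 / (0.9·0.3154 + 0.75·0.6846) ≈ 0.3561

0.356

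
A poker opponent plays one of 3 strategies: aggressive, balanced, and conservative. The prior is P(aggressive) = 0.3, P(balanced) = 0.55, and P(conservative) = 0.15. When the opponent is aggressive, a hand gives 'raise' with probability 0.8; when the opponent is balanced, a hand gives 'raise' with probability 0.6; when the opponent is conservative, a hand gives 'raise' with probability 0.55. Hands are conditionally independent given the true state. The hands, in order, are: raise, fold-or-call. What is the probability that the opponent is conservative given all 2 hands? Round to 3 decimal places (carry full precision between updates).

After 'raise': normaliser = 0.8·0.3000 + 0.6·0.5500 + 0.55·0.1500; P(aggressive) ≈ 0.3678, P(balanced) ≈ 0.5057, P(conservative) ≈ 0.1264
After 'fold-or-call': normaliser = 0.2·0.3678 + 0.4·0.5057 + 0.45·0.1264; P(aggressive) ≈ 0.2211, P(balanced) ≈ 0.6079, P(conservative) ≈ 0.1710

0.171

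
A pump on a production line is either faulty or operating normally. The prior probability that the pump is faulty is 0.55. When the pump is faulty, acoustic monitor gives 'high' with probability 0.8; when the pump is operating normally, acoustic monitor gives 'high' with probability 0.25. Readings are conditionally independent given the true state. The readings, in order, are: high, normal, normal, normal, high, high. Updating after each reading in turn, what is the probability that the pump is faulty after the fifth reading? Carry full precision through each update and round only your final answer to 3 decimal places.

0.192

After 'high': P(faulty) = 0.8·0.5500 / (0.8·0.5500 + 0.25·0.4500) ≈ 0.7964
After 'normal': P(faulty) = 0.2·0.7964 / (0.2·0.7964 + 0.75·0.2036) ≈ 0.5105
After 'normal': P(faulty) = 0.2·0.5105 / (0.2·0.5105 + 0.75·0.4895) ≈ 0.2176
After 'normal': P(faulty) = 0.2·0.2176 / (0.2·0.2176 + 0.75·0.7824) ≈ 0.0690
After 'high': P(faulty) = 0.8·0.0690 / (0.8·0.0690 + 0.25·0.9310) ≈ 0.1918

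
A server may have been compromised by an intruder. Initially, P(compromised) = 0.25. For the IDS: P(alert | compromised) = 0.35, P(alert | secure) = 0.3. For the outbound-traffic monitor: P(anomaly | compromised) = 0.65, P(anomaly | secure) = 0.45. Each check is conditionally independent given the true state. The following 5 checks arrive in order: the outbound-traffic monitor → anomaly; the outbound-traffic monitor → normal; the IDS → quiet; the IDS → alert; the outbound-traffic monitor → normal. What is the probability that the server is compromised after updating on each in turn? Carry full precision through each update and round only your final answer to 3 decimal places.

After the outbound-traffic monitor='anomaly': P(compromised) = 0.65·0.2500 / (0.65·0.2500 + 0.45·0.7500) ≈ 0.3250
After the outbound-traffic monitor='normal': P(compromised) = 0.35·0.3250 / (0.35·0.3250 + 0.55·0.6750) ≈ 0.2345
After the IDS='quiet': P(compromised) = 0.65·0.2345 / (0.65·0.2345 + 0.7·0.7655) ≈ 0.2215
After the IDS='alert': P(compromised) = 0.35·0.2215 / (0.35·0.2215 + 0.3·0.7785) ≈ 0.2492
After the outbound-traffic monitor='normal': P(compromised) = 0.35·0.2492 / (0.35·0.2492 + 0.55·0.7508) ≈ 0.1744

0.174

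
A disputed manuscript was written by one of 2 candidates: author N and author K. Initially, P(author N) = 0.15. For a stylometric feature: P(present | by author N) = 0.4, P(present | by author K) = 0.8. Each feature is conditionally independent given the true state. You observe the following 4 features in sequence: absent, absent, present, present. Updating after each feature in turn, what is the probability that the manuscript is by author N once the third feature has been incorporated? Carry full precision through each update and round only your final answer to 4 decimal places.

After 'absent': P(author N) = 0.6·0.1500 / (0.6·0.1500 + 0.2·0.8500) ≈ 0.3462
After 'absent': P(author N) = 0.6·0.3462 / (0.6·0.3462 + 0.2·0.6538) ≈ 0.6136
After 'present': P(author N) = 0.4·0.6136 / (0.4·0.6136 + 0.8·0.3864) ≈ 0.4426

0.4426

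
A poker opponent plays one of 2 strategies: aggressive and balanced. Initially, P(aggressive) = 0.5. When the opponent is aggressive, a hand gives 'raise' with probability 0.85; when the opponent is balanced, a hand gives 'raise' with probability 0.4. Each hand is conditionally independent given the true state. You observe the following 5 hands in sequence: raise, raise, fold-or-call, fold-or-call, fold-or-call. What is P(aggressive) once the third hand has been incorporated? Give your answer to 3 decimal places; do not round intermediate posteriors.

0.530

After 'raise': P(aggressive) = 0.85·0.5000 / (0.85·0.5000 + 0.4·0.5000) ≈ 0.6800
After 'raise': P(aggressive) = 0.85·0.6800 / (0.85·0.6800 + 0.4·0.3200) ≈ 0.8187
After 'fold-or-call': P(aggressive) = 0.15·0.8187 / (0.15·0.8187 + 0.6·0.1813) ≈ 0.5303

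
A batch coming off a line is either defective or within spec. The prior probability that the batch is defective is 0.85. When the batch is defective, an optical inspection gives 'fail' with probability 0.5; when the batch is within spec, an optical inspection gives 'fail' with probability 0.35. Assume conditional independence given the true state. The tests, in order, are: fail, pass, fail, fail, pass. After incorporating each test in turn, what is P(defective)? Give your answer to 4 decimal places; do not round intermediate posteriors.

0.9072

Apply Bayes' rule sequentially, carrying P(defective) forward.
After 'fail': P(defective) = 0.5·0.8500 / (0.5·0.8500 + 0.35·0.1500) ≈ 0.8901
After 'pass': P(defective) = 0.5·0.8901 / (0.5·0.8901 + 0.65·0.1099) ≈ 0.8616
After 'fail': P(defective) = 0.5·0.8616 / (0.5·0.8616 + 0.35·0.1384) ≈ 0.8989
After 'fail': P(defective) = 0.5·0.8989 / (0.5·0.8989 + 0.35·0.1011) ≈ 0.9271
After 'pass': P(defective) = 0.5·0.9271 / (0.5·0.9271 + 0.65·0.0729) ≈ 0.9072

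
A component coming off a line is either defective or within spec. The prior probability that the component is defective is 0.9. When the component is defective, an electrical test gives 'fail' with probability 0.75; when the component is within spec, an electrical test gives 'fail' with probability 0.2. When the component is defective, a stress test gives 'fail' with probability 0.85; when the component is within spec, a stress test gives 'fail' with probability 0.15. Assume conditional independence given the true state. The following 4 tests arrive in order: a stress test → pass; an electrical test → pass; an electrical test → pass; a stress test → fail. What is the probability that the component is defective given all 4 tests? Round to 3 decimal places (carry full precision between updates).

0.468

After a stress test='pass': P(defective) = 0.15·0.9000 / (0.15·0.9000 + 0.85·0.1000) ≈ 0.6136
After an electrical test='pass': P(defective) = 0.25·0.6136 / (0.25·0.6136 + 0.8·0.3864) ≈ 0.3317
After an electrical test='pass': P(defective) = 0.25·0.3317 / (0.25·0.3317 + 0.8·0.6683) ≈ 0.1343
After a stress test='fail': P(defective) = 0.85·0.1343 / (0.85·0.1343 + 0.15·0.8657) ≈ 0.4678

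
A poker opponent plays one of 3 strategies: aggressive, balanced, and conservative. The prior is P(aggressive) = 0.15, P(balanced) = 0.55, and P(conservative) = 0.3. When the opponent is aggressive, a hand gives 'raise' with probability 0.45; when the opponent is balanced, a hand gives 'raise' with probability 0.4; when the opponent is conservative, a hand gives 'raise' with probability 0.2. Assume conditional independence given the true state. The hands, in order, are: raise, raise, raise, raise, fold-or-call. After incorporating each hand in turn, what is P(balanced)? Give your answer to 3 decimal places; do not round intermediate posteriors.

0.692

After 'raise': normaliser = 0.45·0.1500 + 0.4·0.5500 + 0.2·0.3000; P(aggressive) ≈ 0.1942, P(balanced) ≈ 0.6331, P(conservative) ≈ 0.1727
After 'raise': normaliser = 0.45·0.1942 + 0.4·0.6331 + 0.2·0.1727; P(aggressive) ≈ 0.2330, P(balanced) ≈ 0.6750, P(conservative) ≈ 0.0920
After 'raise': normaliser = 0.45·0.2330 + 0.4·0.6750 + 0.2·0.0920; P(aggressive) ≈ 0.2666, P(balanced) ≈ 0.6866, P(conservative) ≈ 0.0468
After 'raise': normaliser = 0.45·0.2666 + 0.4·0.6866 + 0.2·0.0468; P(aggressive) ≈ 0.2970, P(balanced) ≈ 0.6798, P(conservative) ≈ 0.0232
After 'fold-or-call': normaliser = 0.55·0.2970 + 0.6·0.6798 + 0.8·0.0232; P(aggressive) ≈ 0.2770, P(balanced) ≈ 0.6916, P(conservative) ≈ 0.0314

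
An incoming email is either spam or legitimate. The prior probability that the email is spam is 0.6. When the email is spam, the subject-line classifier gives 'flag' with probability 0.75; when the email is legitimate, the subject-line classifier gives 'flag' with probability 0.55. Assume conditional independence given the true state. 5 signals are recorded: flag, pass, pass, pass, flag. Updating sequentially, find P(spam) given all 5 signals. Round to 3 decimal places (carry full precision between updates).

0.324

After 'flag': P(spam) = 0.75·0.6000 / (0.75·0.6000 + 0.55·0.4000) ≈ 0.6716
After 'pass': P(spam) = 0.25·0.6716 / (0.25·0.6716 + 0.45·0.3284) ≈ 0.5319
After 'pass': P(spam) = 0.25·0.5319 / (0.25·0.5319 + 0.45·0.4681) ≈ 0.3870
After 'pass': P(spam) = 0.25·0.3870 / (0.25·0.3870 + 0.45·0.6130) ≈ 0.2597
After 'flag': P(spam) = 0.75·0.2597 / (0.75·0.2597 + 0.55·0.7403) ≈ 0.3235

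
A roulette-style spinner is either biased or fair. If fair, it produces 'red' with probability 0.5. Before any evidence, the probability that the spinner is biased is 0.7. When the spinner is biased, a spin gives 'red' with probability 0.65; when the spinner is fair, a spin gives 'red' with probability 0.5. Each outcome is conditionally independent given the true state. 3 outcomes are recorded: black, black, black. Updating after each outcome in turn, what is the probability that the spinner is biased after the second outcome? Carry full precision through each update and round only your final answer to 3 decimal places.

After 'black': P(biased) = 0.35·0.7000 / (0.35·0.7000 + 0.5·0.3000) ≈ 0.6203
After 'black': P(biased) = 0.35·0.6203 / (0.35·0.6203 + 0.5·0.3797) ≈ 0.5334

0.533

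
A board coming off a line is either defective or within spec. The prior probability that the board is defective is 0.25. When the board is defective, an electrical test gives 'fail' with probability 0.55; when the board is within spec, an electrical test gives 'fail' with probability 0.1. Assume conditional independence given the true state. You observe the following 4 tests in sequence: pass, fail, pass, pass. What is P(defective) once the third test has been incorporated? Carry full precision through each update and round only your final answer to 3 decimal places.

0.314

Apply Bayes' rule sequentially, carrying P(defective) forward.
After 'pass': P(defective) = 0.45·0.2500 / (0.45·0.2500 + 0.9·0.7500) ≈ 0.1429
After 'fail': P(defective) = 0.55·0.1429 / (0.55·0.1429 + 0.1·0.8571) ≈ 0.4783
After 'pass': P(defective) = 0.45·0.4783 / (0.45·0.4783 + 0.9·0.5217) ≈ 0.3143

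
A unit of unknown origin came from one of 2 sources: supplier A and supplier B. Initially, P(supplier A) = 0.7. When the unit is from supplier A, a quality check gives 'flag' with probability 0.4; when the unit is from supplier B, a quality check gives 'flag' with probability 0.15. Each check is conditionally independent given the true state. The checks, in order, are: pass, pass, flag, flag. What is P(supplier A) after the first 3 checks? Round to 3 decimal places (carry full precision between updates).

0.756

After 'pass': P(supplier A) = 0.6·0.7000 / (0.6·0.7000 + 0.85·0.3000) ≈ 0.6222
After 'pass': P(supplier A) = 0.6·0.6222 / (0.6·0.6222 + 0.85·0.3778) ≈ 0.5376
After 'flag': P(supplier A) = 0.4·0.5376 / (0.4·0.5376 + 0.15·0.4624) ≈ 0.7561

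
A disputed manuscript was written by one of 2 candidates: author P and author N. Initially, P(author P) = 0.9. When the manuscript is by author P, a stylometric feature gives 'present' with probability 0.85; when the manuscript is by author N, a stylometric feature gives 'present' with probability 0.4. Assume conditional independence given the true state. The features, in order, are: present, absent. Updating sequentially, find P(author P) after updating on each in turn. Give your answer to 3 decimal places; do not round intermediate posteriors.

0.827

Each posterior becomes the prior for the next update.
After 'present': P(author P) = 0.85·0.9000 / (0.85·0.9000 + 0.4·0.1000) ≈ 0.9503
After 'absent': P(author P) = 0.15·0.9503 / (0.15·0.9503 + 0.6·0.0497) ≈ 0.8270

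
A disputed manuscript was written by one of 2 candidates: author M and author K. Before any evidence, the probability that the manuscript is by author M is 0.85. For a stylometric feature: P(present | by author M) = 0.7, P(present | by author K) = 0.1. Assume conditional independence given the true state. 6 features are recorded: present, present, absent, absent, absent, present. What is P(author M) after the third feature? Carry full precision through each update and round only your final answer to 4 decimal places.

After 'present': P(author M) = 0.7·0.8500 / (0.7·0.8500 + 0.1·0.1500) ≈ 0.9754
After 'present': P(author M) = 0.7·0.9754 / (0.7·0.9754 + 0.1·0.0246) ≈ 0.9964
After 'absent': P(author M) = 0.3·0.9964 / (0.3·0.9964 + 0.9·0.0036) ≈ 0.9893

0.9893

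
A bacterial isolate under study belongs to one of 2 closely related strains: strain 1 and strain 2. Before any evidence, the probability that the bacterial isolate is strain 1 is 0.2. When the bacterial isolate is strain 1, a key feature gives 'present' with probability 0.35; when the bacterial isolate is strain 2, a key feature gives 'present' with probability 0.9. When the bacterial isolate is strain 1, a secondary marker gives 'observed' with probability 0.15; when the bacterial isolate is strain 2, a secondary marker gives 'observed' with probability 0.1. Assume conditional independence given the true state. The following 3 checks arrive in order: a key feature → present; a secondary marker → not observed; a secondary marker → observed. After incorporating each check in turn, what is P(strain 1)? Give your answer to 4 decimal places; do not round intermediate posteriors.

After a key feature='present': P(strain 1) = 0.35·0.2000 / (0.35·0.2000 + 0.9·0.8000) ≈ 0.0886
After a secondary marker='not observed': P(strain 1) = 0.85·0.0886 / (0.85·0.0886 + 0.9·0.9114) ≈ 0.0841
After a secondary marker='observed': P(strain 1) = 0.15·0.0841 / (0.15·0.0841 + 0.1·0.9159) ≈ 0.1211

0.1211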